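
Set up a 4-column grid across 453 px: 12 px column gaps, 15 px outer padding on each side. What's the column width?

Subtract both margins: 453 − 2·15 = 423 px.
Subtracting 3 column gaps of 12 leaves 387 for 4 columns, so c = 96.75 px.

96.75 px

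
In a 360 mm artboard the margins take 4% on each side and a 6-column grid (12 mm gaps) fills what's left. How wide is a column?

45.2 mm

Each margin = 4% of 360 = 14.4 mm; content = 360 − 2·14.4 = 331.2 mm.
6c + 5·12 = 331.2 → 6c = 271.2 → c = 45.2 mm.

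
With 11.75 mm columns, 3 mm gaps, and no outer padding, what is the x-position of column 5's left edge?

59 mm

Before column 5: 4 columns + 4 gaps.
Offset = 4·(11.75 + 3) = 4·14.75 = 59 mm.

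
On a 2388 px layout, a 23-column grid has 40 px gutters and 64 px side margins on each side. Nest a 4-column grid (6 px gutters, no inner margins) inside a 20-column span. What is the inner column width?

Inside the margins: 2388 − 128 = 2260 px.
2260 − 22·40 = 1380; ÷23 gives c = 60 px.
20-column span = 20·60 + 19·40 = 1960 px.
1960 − 3·6 = 1942; ÷4 gives d = 485.5 px.

485.5 px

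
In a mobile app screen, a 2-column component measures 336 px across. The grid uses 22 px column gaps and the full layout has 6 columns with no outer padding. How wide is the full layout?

Subtracting 1 column gap of 22 leaves 314 for 2 columns, so c = 157 px.
Total width: 6·157 + 5·22 = 1052 px.

1052 px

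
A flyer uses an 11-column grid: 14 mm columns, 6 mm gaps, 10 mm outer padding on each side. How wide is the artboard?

234 mm

Adding margins, columns and gutters: 20 + 154 + 60 = 234 mm.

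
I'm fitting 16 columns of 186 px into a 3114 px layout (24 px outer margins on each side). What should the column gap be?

Inside the margins: 3114 − 48 = 3066 px.
Columns use 2976 px, leaving 90 px across 15 column gaps = 6 px each.

6 px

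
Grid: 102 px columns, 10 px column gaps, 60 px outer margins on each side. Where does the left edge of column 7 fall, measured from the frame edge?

732 px

Before column 7: the margin + 6 columns + 6 column gaps.
Offset = 60 + 6·(102 + 10) = 60 + 672 = 732 px.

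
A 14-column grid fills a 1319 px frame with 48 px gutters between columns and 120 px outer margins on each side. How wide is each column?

32.5 px

Take off 240 px of margins, leaving 1079 px.
14c + 13·48 = 1079 → 14c = 455 → c = 32.5 px.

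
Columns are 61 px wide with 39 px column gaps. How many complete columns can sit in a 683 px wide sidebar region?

Each extra column adds 61 + 39 = 100 px.
(683 + 39) / 100 = 7.22, so 7 columns fit.

7 columns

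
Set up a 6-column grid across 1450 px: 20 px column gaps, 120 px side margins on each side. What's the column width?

185 px

Inside the margins: 1450 − 240 = 1210 px.
1210 − 5·20 = 1110; ÷6 gives c = 185 px.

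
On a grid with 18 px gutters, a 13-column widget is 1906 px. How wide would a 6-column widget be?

870 px

1906 − 12·18 = 1690; ÷13 gives c = 130 px.
6-column span = 6·130 + 5·18 = 870 px.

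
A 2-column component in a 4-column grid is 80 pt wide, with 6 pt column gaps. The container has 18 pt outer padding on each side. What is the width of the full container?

202 pt

2c + 1·6 = 80 → 2c = 74 → c = 37 pt.
Total width: 2·18 + 4·37 + 3·6 = 202 pt.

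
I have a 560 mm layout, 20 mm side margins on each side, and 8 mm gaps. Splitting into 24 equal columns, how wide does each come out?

Subtract both margins: 560 − 2·20 = 520 mm.
24c + 23·8 = 520 → 24c = 336 → c = 14 mm.

14 mm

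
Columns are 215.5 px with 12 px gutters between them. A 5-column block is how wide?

Span of 5: 5·215.5 + 4·12 = 1077.5 + 48 = 1125.5 px.

1125.5 px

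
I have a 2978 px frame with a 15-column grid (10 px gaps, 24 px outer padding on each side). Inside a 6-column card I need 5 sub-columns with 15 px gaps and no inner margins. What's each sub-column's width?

221.2 px

Subtract both margins: 2978 − 2·24 = 2930 px.
15c + 14·10 = 2930 → 15c = 2790 → c = 186 px.
6-column span = 6·186 + 5·10 = 1166 px.
1166 − 4·15 = 1106; ÷5 gives d = 221.2 px.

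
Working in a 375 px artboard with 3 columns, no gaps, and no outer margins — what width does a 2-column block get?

250 px

3c = 375 → c = 125 px.
With no gaps, 2 columns span 2·125 = 250 px.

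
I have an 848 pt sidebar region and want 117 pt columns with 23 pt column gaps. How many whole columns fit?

Each extra column adds 117 + 23 = 140 pt.
(848 + 23) / 140 = 6.22, so 6 columns fit.

6 columns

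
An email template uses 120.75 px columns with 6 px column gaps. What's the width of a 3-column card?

374.25 px

Span of 3: 3·120.75 + 2·6 = 362.25 + 12 = 374.25 px.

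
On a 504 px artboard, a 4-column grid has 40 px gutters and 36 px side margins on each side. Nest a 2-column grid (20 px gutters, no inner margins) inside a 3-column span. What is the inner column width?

147 px

Inside the margins: 504 − 72 = 432 px.
4 columns + 3 gutters: 4c + 3·40 = 432.
4c = 432 − 120 = 312, so c = 78 px.
Span of 3: 3·78 + 2·40 = 234 + 80 = 314 px.
Subtracting 1 gutter of 20 leaves 294 for 2 columns, so d = 147 px.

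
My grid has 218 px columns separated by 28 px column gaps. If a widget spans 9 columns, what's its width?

9-column span = 9·218 + 8·28 = 2186 px.

2186 px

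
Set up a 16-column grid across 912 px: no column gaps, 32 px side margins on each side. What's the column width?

Content width = 912 − 2·32 = 848 px.
With no column gaps, each column is 848/16 = 53 px.

53 px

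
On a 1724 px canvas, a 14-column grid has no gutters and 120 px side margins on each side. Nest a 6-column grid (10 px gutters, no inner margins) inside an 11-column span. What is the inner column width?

186 px

Subtract both margins: 1724 − 2·120 = 1484 px.
1484 / 14 = 106 px per column.
With no gutters, 11 columns span 11·106 = 1166 px.
6 columns + 5 gutters: 6d + 5·10 = 1166.
6d = 1166 − 50 = 1116, so d = 186 px.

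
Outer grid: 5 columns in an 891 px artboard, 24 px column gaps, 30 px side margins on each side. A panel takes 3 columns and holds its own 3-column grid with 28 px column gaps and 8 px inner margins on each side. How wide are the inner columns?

139 px

Subtract both margins: 891 − 2·30 = 831 px.
831 − 4·24 = 735; ÷5 gives c = 147 px.
Span of 3: 3·147 + 2·24 = 441 + 48 = 489 px.
Inner content = 489 − 2·8 = 473 px.
3d + 2·28 = 473 → 3d = 417 → d = 139 px.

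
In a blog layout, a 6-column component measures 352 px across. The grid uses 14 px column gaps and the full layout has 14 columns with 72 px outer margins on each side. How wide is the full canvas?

6c + 5·14 = 352 → 6c = 282 → c = 47 px.
Adding margins, columns and gutters: 144 + 658 + 182 = 984 px.

984 px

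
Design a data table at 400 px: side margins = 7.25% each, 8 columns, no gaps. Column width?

400 × (1 − 2·7.25%) = 400 × 85.5% = 342 px for the columns.
8c = 342 → c = 42.75 px.

42.75 px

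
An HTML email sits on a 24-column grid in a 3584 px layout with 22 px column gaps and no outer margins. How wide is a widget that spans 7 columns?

24 columns + 23 column gaps: 24c + 23·22 = 3584.
24c = 3584 − 506 = 3078, so c = 128.25 px.
Span of 7: 7·128.25 + 6·22 = 897.75 + 132 = 1029.75 px.

1029.75 px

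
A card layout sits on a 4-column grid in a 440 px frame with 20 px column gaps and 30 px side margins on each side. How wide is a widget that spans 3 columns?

280 px

Subtract both margins: 440 − 2·30 = 380 px.
4c + 3·20 = 380 → 4c = 320 → c = 80 px.
3-column span = 3·80 + 2·20 = 280 px.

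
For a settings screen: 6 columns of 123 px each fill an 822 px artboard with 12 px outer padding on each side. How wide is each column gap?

Take off 24 px of margins, leaving 798 px.
Columns use 738 px, leaving 60 px across 5 column gaps = 12 px each.

12 px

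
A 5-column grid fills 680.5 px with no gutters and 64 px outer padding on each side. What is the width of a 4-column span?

442 px

Take off 128 px of margins, leaving 552.5 px.
552.5 / 5 = 110.5 px per column.
4-column span = 4·110.5 = 442 px.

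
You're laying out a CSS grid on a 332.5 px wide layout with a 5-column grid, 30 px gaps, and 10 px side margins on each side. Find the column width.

38.5 px

Take off 20 px of margins, leaving 312.5 px.
5 columns + 4 gaps: 5c + 4·30 = 312.5.
5c = 312.5 − 120 = 192.5, so c = 38.5 px.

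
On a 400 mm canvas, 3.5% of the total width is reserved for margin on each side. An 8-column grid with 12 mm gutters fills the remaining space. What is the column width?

Each margin = 3.5% of 400 = 14 mm; content = 400 − 2·14 = 372 mm.
Subtracting 7 gutters of 12 leaves 288 for 8 columns, so c = 36 mm.

36 mm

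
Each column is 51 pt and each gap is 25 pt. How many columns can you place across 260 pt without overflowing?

3 columns: 3·51 + 2·25 = 203 pt ≤ 260.
4 columns: 279 pt > 260. So 3.

3 columns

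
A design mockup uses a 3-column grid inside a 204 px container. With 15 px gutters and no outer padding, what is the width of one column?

204 − 2·15 = 174; ÷3 gives c = 58 px.

58 px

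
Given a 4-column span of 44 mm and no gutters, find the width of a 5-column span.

44 / 4 = 11 mm per column.
With no gutters, 5 columns span 5·11 = 55 mm.

55 mm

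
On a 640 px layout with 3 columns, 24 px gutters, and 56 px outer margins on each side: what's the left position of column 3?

Take off 112 px of margins, leaving 528 px.
528 − 2·24 = 480; ÷3 gives c = 160 px.
Each column+gutter stride is 184 px; 2 of them past the 56 px margin is 56 + 368 = 424 px.

424 px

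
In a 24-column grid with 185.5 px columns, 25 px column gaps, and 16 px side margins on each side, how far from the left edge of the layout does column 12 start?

2331.5 px

Column 12 starts at margin + 11·(column + gutter) = 16 + 11·210.5 = 2331.5 px.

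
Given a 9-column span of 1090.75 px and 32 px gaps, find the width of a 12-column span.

Subtracting 8 gaps of 32 leaves 834.75 for 9 columns, so c = 92.75 px.
12-column span = 12·92.75 + 11·32 = 1465 px.

1465 px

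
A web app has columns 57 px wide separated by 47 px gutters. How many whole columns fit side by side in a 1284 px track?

12 columns

Each extra column adds 57 + 47 = 104 px.
(1284 + 47) / 104 = 12.80, so 12 columns fit.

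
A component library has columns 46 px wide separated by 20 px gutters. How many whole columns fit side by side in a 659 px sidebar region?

10 columns

k columns need k·46 + (k−1)·20 = k·66 − 20.
k·66 − 20 ≤ 659 → k ≤ 679 / 66 ≈ 10.29, so k = 10.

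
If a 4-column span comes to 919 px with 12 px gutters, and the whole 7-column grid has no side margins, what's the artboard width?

1617.25 px

4 columns + 3 gutters: 4c + 3·12 = 919.
4c = 919 − 36 = 883, so c = 220.75 px.
Total width: 7·220.75 + 6·12 = 1617.25 px.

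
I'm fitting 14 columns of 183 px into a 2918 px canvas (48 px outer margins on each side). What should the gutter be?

20 px

Take off 96 px of margins, leaving 2822 px.
Columns use 2562 px, leaving 260 px across 13 gutters = 20 px each.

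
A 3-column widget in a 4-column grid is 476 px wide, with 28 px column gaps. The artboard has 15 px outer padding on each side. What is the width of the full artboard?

674 px

3 columns + 2 column gaps: 3c + 2·28 = 476.
3c = 476 − 56 = 420, so c = 140 px.
Artboard = 2·15 + 4·140 + 3·28 = 30 + 560 + 84 = 674 px.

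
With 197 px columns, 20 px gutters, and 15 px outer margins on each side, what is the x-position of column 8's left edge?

1534 px

Each column+gutter stride is 217 px; 7 of them past the 15 px margin is 15 + 1519 = 1534 px.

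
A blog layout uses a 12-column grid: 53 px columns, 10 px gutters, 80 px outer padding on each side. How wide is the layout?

906 px

Total width: 2·80 + 12·53 + 11·10 = 906 px.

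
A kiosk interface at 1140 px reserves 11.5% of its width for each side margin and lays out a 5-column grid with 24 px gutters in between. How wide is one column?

1140 × (1 − 2·11.5%) = 1140 × 77% = 877.8 px for the columns.
5c + 4·24 = 877.8 → 5c = 781.8 → c = 156.36 px.

156.36 px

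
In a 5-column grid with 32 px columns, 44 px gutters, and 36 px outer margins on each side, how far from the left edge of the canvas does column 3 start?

188 px

Column 3 starts at margin + 2·(column + gutter) = 36 + 2·76 = 188 px.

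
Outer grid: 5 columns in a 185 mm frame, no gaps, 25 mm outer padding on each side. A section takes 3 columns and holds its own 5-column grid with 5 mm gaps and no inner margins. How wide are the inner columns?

12.2 mm

Outer content = 185 − 2·25 = 135 mm.
135 / 5 = 27 mm per column.
With no gaps, 3 columns span 3·27 = 81 mm.
81 − 4·5 = 61; ÷5 gives d = 12.2 mm.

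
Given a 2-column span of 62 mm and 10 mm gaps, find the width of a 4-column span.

134 mm

2c + 1·10 = 62 → 2c = 52 → c = 26 mm.
4-column span = 4·26 + 3·10 = 134 mm.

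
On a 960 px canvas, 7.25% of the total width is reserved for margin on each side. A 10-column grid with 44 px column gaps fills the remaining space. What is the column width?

Each margin = 7.25% of 960 = 69.6 px; content = 960 − 2·69.6 = 820.8 px.
Subtracting 9 column gaps of 44 leaves 424.8 for 10 columns, so c = 42.48 px.

42.48 px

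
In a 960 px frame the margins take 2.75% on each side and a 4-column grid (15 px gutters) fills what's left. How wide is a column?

Each margin = 2.75% of 960 = 26.4 px; content = 960 − 2·26.4 = 907.2 px.
4 columns + 3 gutters: 4c + 3·15 = 907.2.
4c = 907.2 − 45 = 862.2, so c = 215.55 px.

215.55 px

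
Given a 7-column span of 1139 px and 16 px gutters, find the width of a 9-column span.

7c + 6·16 = 1139 → 7c = 1043 → c = 149 px.
9 columns plus 8 gutters: 1341 + 128 = 1469 px.

1469 px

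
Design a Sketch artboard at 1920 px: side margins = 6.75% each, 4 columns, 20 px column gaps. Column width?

400.2 px

1920 × (1 − 2·6.75%) = 1920 × 86.5% = 1660.8 px for the columns.
4c + 3·20 = 1660.8 → 4c = 1600.8 → c = 400.2 px.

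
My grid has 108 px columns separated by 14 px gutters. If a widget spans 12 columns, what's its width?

Span of 12: 12·108 + 11·14 = 1296 + 154 = 1450 px.

1450 px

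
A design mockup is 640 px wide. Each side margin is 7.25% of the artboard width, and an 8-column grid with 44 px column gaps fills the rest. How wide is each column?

29.9 px

Margins: 7.25% × 640 = 46.4 px each, so content = 640 − 92.8 = 547.2 px.
547.2 − 7·44 = 239.2; ÷8 gives c = 29.9 px.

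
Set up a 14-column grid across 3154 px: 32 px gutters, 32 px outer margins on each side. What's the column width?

Subtract both margins: 3154 − 2·32 = 3090 px.
14 columns + 13 gutters: 14c + 13·32 = 3090.
14c = 3090 − 416 = 2674, so c = 191 px.

191 px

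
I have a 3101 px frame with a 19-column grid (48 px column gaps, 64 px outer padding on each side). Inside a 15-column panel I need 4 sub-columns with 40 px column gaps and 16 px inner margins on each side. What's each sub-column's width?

546.25 px

Take off 128 px of margins, leaving 2973 px.
2973 − 18·48 = 2109; ÷19 gives c = 111 px.
15 columns plus 14 column gaps: 1665 + 672 = 2337 px.
Inner content = 2337 − 2·16 = 2305 px.
4 columns + 3 column gaps: 4d + 3·40 = 2305.
4d = 2305 − 120 = 2185, so d = 546.25 px.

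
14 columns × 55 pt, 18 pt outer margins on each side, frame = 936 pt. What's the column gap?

Inside the margins: 936 − 36 = 900 pt.
Columns use 770 pt, leaving 130 pt across 13 column gaps = 10 pt each.

10 pt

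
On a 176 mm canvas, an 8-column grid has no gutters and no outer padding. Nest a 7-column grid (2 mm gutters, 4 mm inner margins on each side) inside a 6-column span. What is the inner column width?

16 mm

176 / 8 = 22 mm per column.
With no gutters, 6 columns span 6·22 = 132 mm.
Inner content = 132 − 2·4 = 124 mm.
7 columns + 6 gutters: 7d + 6·2 = 124.
7d = 124 − 12 = 112, so d = 16 mm.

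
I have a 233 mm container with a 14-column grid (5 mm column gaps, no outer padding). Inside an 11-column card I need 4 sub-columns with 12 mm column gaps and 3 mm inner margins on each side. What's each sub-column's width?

35 mm

14c + 13·5 = 233 → 14c = 168 → c = 12 mm.
Span of 11: 11·12 + 10·5 = 132 + 50 = 182 mm.
Inner content = 182 − 2·3 = 176 mm.
176 − 3·12 = 140; ÷4 gives d = 35 mm.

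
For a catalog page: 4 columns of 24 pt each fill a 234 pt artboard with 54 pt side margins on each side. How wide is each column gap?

Content width = 234 − 2·54 = 126 pt.
Columns use 96 pt, leaving 30 pt across 3 column gaps = 10 pt each.

10 pt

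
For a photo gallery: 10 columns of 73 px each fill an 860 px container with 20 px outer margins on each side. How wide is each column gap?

10 px

Subtract both margins: 860 − 2·20 = 820 px.
10·73 + 9g = 820 → 9g = 90 → g = 10 px.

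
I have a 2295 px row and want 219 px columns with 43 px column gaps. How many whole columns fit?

8 columns: 8·219 + 7·43 = 2053 px ≤ 2295.
9 columns: 2315 px > 2295. So 8.

8 columns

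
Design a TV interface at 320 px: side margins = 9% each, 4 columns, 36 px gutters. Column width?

320 × (1 − 2·9%) = 320 × 82% = 262.4 px for the columns.
4 columns + 3 gutters: 4c + 3·36 = 262.4.
4c = 262.4 − 108 = 154.4, so c = 38.6 px.

38.6 px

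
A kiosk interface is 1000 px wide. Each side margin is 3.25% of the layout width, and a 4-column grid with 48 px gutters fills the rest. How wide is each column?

Margins: 3.25% × 1000 = 32.5 px each, so content = 1000 − 65 = 935 px.
4c + 3·48 = 935 → 4c = 791 → c = 197.75 px.

197.75 px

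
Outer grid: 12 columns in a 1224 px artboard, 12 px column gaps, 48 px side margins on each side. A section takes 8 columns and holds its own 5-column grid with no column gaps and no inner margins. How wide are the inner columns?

149.6 px

Take off 96 px of margins, leaving 1128 px.
12c + 11·12 = 1128 → 12c = 996 → c = 83 px.
Span of 8: 8·83 + 7·12 = 664 + 84 = 748 px.
5d = 748 → d = 149.6 px.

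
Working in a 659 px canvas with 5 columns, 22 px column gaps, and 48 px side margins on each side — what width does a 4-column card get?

446 px

Subtract both margins: 659 − 2·48 = 563 px.
563 − 4·22 = 475; ÷5 gives c = 95 px.
4-column span = 4·95 + 3·22 = 446 px.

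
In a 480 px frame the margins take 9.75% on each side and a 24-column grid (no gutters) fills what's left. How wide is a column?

16.1 px

Each margin = 9.75% of 480 = 46.8 px; content = 480 − 2·46.8 = 386.4 px.
24c = 386.4 → c = 16.1 px.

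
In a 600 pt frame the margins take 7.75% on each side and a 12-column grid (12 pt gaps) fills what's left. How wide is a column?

31.25 pt

Each margin = 7.75% of 600 = 46.5 pt; content = 600 − 2·46.5 = 507 pt.
12c + 11·12 = 507 → 12c = 375 → c = 31.25 pt.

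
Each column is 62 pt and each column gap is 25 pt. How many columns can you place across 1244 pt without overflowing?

14 columns: 14·62 + 13·25 = 1193 pt ≤ 1244.
15 columns: 1280 pt > 1244. So 14.

14 columns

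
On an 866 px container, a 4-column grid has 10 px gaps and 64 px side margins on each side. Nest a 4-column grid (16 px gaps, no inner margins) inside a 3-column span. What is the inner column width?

125.75 px

Subtract both margins: 866 − 2·64 = 738 px.
4c + 3·10 = 738 → 4c = 708 → c = 177 px.
3-column span = 3·177 + 2·10 = 551 px.
4d + 3·16 = 551 → 4d = 503 → d = 125.75 px.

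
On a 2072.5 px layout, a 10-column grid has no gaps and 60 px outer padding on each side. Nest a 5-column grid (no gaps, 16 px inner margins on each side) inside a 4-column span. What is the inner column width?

Take off 120 px of margins, leaving 1952.5 px.
1952.5 / 10 = 195.25 px per column.
With no gaps, 4 columns span 4·195.25 = 781 px.
Inner content = 781 − 2·16 = 749 px.
749 / 5 = 149.8 px per column.

149.8 px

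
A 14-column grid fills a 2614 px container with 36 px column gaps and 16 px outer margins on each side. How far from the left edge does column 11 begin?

Subtract both margins: 2614 − 2·16 = 2582 px.
14 columns + 13 column gaps: 14c + 13·36 = 2582.
14c = 2582 − 468 = 2114, so c = 151 px.
Before column 11: the margin + 10 columns + 10 column gaps.
Offset = 16 + 10·(151 + 36) = 16 + 1870 = 1886 px.

1886 px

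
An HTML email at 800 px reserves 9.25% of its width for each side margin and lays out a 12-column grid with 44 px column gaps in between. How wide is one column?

14 px

Each margin = 9.25% of 800 = 74 px; content = 800 − 2·74 = 652 px.
12c + 11·44 = 652 → 12c = 168 → c = 14 px.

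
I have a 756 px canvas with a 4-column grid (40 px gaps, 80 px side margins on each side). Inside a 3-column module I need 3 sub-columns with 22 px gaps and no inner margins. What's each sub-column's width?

Outer content = 756 − 2·80 = 596 px.
596 − 3·40 = 476; ÷4 gives c = 119 px.
Span of 3: 3·119 + 2·40 = 357 + 80 = 437 px.
3d + 2·22 = 437 → 3d = 393 → d = 131 px.

131 px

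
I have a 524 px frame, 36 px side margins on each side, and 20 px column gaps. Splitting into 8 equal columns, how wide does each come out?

39 px

Take off 72 px of margins, leaving 452 px.
Subtracting 7 column gaps of 20 leaves 312 for 8 columns, so c = 39 px.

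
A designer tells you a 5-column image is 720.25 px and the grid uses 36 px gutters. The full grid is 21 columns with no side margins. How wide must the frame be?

Subtracting 4 gutters of 36 leaves 576.25 for 5 columns, so c = 115.25 px.
Total width: 21·115.25 + 20·36 = 3140.25 px.

3140.25 px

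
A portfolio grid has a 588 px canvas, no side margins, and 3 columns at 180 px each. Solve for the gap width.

Columns use 540 px, leaving 48 px across 2 gaps = 24 px each.

24 px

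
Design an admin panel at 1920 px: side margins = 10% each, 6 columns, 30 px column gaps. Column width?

1920 × (1 − 2·10%) = 1920 × 80% = 1536 px for the columns.
6c + 5·30 = 1536 → 6c = 1386 → c = 231 px.

231 px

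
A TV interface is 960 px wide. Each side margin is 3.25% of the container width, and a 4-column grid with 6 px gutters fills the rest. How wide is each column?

219.9 px

Each margin = 3.25% of 960 = 31.2 px; content = 960 − 2·31.2 = 897.6 px.
4 columns + 3 gutters: 4c + 3·6 = 897.6.
4c = 897.6 − 18 = 879.6, so c = 219.9 px.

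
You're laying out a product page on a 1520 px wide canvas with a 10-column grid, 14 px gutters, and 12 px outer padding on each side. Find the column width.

137 px

Take off 24 px of margins, leaving 1496 px.
10 columns + 9 gutters: 10c + 9·14 = 1496.
10c = 1496 − 126 = 1370, so c = 137 px.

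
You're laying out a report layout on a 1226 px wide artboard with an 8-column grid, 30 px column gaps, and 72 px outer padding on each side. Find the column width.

109 px

Subtract both margins: 1226 − 2·72 = 1082 px.
1082 − 7·30 = 872; ÷8 gives c = 109 px.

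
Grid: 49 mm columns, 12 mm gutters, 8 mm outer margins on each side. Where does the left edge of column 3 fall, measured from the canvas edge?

Before column 3: the margin + 2 columns + 2 gutters.
Offset = 8 + 2·(49 + 12) = 8 + 122 = 130 mm.

130 mm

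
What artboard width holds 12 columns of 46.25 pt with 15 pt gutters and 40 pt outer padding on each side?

Artboard = 2·40 + 12·46.25 + 11·15 = 80 + 555 + 165 = 800 pt.

800 pt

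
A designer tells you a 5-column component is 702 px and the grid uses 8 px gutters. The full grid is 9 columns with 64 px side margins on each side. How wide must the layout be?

1398 px

702 − 4·8 = 670; ÷5 gives c = 134 px.
Total width: 2·64 + 9·134 + 8·8 = 1398 px.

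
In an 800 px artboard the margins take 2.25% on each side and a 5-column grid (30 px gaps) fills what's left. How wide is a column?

Each margin = 2.25% of 800 = 18 px; content = 800 − 2·18 = 764 px.
Subtracting 4 gaps of 30 leaves 644 for 5 columns, so c = 128.8 px.

128.8 px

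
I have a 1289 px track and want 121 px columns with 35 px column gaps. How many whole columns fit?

8 columns: 8·121 + 7·35 = 1213 px ≤ 1289.
9 columns: 1369 px > 1289. So 8.

8 columns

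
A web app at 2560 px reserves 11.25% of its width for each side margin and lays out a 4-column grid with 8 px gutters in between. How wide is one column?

490 px

Each margin = 11.25% of 2560 = 288 px; content = 2560 − 2·288 = 1984 px.
1984 − 3·8 = 1960; ÷4 gives c = 490 px.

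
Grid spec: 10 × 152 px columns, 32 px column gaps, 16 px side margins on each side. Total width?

1840 px

Layout = 2·16 + 10·152 + 9·32 = 32 + 1520 + 288 = 1840 px.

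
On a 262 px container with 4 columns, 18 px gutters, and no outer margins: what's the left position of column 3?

140 px

4c + 3·18 = 262 → 4c = 208 → c = 52 px.
Each column+gutter stride is 70 px; with no margin, 2 of them is 140 px.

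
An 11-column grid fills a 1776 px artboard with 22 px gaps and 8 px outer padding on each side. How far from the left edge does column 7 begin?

980 px

Content = 1776 − 2·8 = 1760 px.
11c + 10·22 = 1760 → 11c = 1540 → c = 140 px.
Each column+gutter stride is 162 px; 6 of them past the 8 px margin is 8 + 972 = 980 px.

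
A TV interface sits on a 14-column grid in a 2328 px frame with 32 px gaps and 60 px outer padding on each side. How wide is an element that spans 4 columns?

608 px

Inside the margins: 2328 − 120 = 2208 px.
2208 − 13·32 = 1792; ÷14 gives c = 128 px.
4 columns plus 3 gaps: 512 + 96 = 608 px.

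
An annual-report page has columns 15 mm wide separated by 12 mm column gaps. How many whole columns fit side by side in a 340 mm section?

k columns need k·15 + (k−1)·12 = k·27 − 12.
k·27 − 12 ≤ 340 → k ≤ 352 / 27 ≈ 13.04, so k = 13.

13 columns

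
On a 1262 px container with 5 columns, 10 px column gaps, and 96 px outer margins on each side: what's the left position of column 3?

Subtract both margins: 1262 − 2·96 = 1070 px.
5c + 4·10 = 1070 → 5c = 1030 → c = 206 px.
Each column+gutter stride is 216 px; 2 of them past the 96 px margin is 96 + 432 = 528 px.

528 px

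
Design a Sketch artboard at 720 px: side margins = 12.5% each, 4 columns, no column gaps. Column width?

135 px

720 × (1 − 2·12.5%) = 720 × 75% = 540 px for the columns.
540 / 4 = 135 px per column.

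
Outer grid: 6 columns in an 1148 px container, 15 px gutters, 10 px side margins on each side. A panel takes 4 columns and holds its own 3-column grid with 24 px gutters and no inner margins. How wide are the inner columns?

233 px

Inside the margins: 1148 − 20 = 1128 px.
6 columns + 5 gutters: 6c + 5·15 = 1128.
6c = 1128 − 75 = 1053, so c = 175.5 px.
Span of 4: 4·175.5 + 3·15 = 702 + 45 = 747 px.
747 − 2·24 = 699; ÷3 gives d = 233 px.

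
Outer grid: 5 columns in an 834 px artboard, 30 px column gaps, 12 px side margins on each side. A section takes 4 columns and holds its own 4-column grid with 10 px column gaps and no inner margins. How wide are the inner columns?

Subtract both margins: 834 − 2·12 = 810 px.
5 columns + 4 column gaps: 5c + 4·30 = 810.
5c = 810 − 120 = 690, so c = 138 px.
Span of 4: 4·138 + 3·30 = 552 + 90 = 642 px.
642 − 3·10 = 612; ÷4 gives d = 153 px.

153 px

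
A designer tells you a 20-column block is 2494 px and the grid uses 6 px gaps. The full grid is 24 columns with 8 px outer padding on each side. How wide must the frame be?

20c + 19·6 = 2494 → 20c = 2380 → c = 119 px.
Frame = 2·8 + 24·119 + 23·6 = 16 + 2856 + 138 = 3010 px.

3010 px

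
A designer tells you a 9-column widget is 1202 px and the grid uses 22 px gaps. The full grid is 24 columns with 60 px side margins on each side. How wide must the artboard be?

9c + 8·22 = 1202 → 9c = 1026 → c = 114 px.
Adding margins, columns and gutters: 120 + 2736 + 506 = 3362 px.

3362 px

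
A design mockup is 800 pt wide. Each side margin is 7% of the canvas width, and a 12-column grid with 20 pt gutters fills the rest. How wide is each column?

Margins: 7% × 800 = 56 pt each, so content = 800 − 112 = 688 pt.
Subtracting 11 gutters of 20 leaves 468 for 12 columns, so c = 39 pt.

39 pt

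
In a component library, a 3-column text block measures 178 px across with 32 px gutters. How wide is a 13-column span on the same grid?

878 px

3c + 2·32 = 178 → 3c = 114 → c = 38 px.
Span of 13: 13·38 + 12·32 = 494 + 384 = 878 px.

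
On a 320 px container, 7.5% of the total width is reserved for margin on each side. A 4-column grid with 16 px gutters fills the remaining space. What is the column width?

56 px

Each margin = 7.5% of 320 = 24 px; content = 320 − 2·24 = 272 px.
272 − 3·16 = 224; ÷4 gives c = 56 px.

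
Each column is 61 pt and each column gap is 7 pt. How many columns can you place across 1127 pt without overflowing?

k columns need k·61 + (k−1)·7 = k·68 − 7.
k·68 − 7 ≤ 1127 → k ≤ 1134 / 68 ≈ 16.68, so k = 16.

16 columns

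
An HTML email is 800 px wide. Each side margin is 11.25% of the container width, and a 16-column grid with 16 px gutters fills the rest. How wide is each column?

Each margin = 11.25% of 800 = 90 px; content = 800 − 2·90 = 620 px.
16 columns + 15 gutters: 16c + 15·16 = 620.
16c = 620 − 240 = 380, so c = 23.75 px.

23.75 px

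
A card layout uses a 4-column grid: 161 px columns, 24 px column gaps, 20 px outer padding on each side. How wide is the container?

Container = 2·20 + 4·161 + 3·24 = 40 + 644 + 72 = 756 px.

756 px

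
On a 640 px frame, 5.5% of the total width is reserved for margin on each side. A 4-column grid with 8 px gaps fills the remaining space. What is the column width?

Each margin = 5.5% of 640 = 35.2 px; content = 640 − 2·35.2 = 569.6 px.
4c + 3·8 = 569.6 → 4c = 545.6 → c = 136.4 px.

136.4 px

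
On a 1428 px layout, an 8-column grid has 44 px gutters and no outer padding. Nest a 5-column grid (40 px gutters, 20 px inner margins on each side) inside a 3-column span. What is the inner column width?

Subtracting 7 gutters of 44 leaves 1120 for 8 columns, so c = 140 px.
Span of 3: 3·140 + 2·44 = 420 + 88 = 508 px.
Inner content = 508 − 2·20 = 468 px.
Subtracting 4 gutters of 40 leaves 308 for 5 columns, so d = 61.6 px.

61.6 px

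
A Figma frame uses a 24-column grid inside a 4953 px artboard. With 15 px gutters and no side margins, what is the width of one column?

4953 − 23·15 = 4608; ÷24 gives c = 192 px.

192 px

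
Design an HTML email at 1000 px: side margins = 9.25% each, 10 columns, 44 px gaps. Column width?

41.9 px

Each margin = 9.25% of 1000 = 92.5 px; content = 1000 − 2·92.5 = 815 px.
10 columns + 9 gaps: 10c + 9·44 = 815.
10c = 815 − 396 = 419, so c = 41.9 px.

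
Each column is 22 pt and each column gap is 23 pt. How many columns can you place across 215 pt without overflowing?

5 columns

k columns need k·22 + (k−1)·23 = k·45 − 23.
k·45 − 23 ≤ 215 → k ≤ 238 / 45 ≈ 5.29, so k = 5.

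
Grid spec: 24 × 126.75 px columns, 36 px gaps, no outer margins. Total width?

Container = 24·126.75 + 23·36 = 3042 + 828 = 3870 px.

3870 px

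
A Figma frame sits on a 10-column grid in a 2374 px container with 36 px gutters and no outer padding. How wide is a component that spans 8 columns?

1892 px

10 columns + 9 gutters: 10c + 9·36 = 2374.
10c = 2374 − 324 = 2050, so c = 205 px.
8 columns plus 7 gutters: 1640 + 252 = 1892 px.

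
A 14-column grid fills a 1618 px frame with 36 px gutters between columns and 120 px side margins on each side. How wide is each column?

65 px

Take off 240 px of margins, leaving 1378 px.
1378 − 13·36 = 910; ÷14 gives c = 65 px.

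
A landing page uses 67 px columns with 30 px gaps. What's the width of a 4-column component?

358 px

Span of 4: 4·67 + 3·30 = 268 + 90 = 358 px.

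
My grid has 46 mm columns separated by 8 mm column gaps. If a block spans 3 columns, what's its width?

154 mm

3 columns plus 2 column gaps: 138 + 16 = 154 mm.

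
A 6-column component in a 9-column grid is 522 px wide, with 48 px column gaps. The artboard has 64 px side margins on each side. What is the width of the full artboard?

6 columns + 5 column gaps: 6c + 5·48 = 522.
6c = 522 − 240 = 282, so c = 47 px.
Adding margins, columns and gutters: 128 + 423 + 384 = 935 px.

935 px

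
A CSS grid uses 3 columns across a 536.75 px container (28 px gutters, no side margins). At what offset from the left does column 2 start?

Subtracting 2 gutters of 28 leaves 480.75 for 3 columns, so c = 160.25 px.
No margin, so column 2 starts at 1·(column + gutter) = 1·188.25 = 188.25 px.

188.25 px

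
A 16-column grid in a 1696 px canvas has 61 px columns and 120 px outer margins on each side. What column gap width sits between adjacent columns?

32 px

Subtract both margins: 1696 − 2·120 = 1456 px.
16·61 + 15g = 1456 → 15g = 480 → g = 32 px.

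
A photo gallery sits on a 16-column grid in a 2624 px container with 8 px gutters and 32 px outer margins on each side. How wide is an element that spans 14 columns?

Content width = 2624 − 2·32 = 2560 px.
2560 − 15·8 = 2440; ÷16 gives c = 152.5 px.
14 columns plus 13 gutters: 2135 + 104 = 2239 px.

2239 px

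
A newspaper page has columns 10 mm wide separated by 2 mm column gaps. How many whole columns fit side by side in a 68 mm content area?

k columns need k·10 + (k−1)·2 = k·12 − 2.
k·12 − 2 ≤ 68 → k ≤ 70 / 12 ≈ 5.83, so k = 5.

5 columns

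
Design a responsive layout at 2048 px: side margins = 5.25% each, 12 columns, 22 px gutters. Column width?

132.58 px

2048 × (1 − 2·5.25%) = 2048 × 89.5% = 1832.96 px for the columns.
Subtracting 11 gutters of 22 leaves 1590.96 for 12 columns, so c = 132.58 px.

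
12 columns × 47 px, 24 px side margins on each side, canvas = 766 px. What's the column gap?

Content width = 766 − 2·24 = 718 px.
12·47 + 11g = 718 → 11g = 154 → g = 14 px.

14 px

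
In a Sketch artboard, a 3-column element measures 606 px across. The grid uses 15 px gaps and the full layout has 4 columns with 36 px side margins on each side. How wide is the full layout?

885 px

606 − 2·15 = 576; ÷3 gives c = 192 px.
Layout = 2·36 + 4·192 + 3·15 = 72 + 768 + 45 = 885 px.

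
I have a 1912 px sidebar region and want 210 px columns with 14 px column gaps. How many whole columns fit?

Each extra column adds 210 + 14 = 224 px.
(1912 + 14) / 224 = 8.60, so 8 columns fit.

8 columns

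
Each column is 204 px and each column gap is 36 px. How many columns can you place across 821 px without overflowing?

3 columns: 3·204 + 2·36 = 684 px ≤ 821.
4 columns: 924 px > 821. So 3.

3 columns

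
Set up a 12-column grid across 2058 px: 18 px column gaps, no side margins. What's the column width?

155 px

Subtracting 11 column gaps of 18 leaves 1860 for 12 columns, so c = 155 px.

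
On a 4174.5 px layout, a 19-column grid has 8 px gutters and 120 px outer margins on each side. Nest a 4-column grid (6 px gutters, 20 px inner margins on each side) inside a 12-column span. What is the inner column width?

Subtract both margins: 4174.5 − 2·120 = 3934.5 px.
3934.5 − 18·8 = 3790.5; ÷19 gives c = 199.5 px.
12 columns plus 11 gutters: 2394 + 88 = 2482 px.
Inner content = 2482 − 2·20 = 2442 px.
Subtracting 3 gutters of 6 leaves 2424 for 4 columns, so d = 606 px.

606 px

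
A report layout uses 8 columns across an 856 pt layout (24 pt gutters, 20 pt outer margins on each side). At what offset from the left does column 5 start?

440 pt

Inside the margins: 856 − 40 = 816 pt.
Subtracting 7 gutters of 24 leaves 648 for 8 columns, so c = 81 pt.
Before column 5: the margin + 4 columns + 4 gutters.
Offset = 20 + 4·(81 + 24) = 20 + 420 = 440 pt.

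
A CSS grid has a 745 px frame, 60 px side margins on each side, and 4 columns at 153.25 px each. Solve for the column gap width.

4 px

Take off 120 px of margins, leaving 625 px.
Columns use 613 px, leaving 12 px across 3 column gaps = 4 px each.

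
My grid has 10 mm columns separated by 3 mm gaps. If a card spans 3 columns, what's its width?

3-column span = 3·10 + 2·3 = 36 mm.

36 mm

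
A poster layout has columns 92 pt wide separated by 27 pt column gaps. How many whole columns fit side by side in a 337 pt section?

3 columns

3 columns: 3·92 + 2·27 = 330 pt ≤ 337.
4 columns: 449 pt > 337. So 3.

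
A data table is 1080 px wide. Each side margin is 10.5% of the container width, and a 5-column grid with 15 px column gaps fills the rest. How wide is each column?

158.64 px

Margins: 10.5% × 1080 = 113.4 px each, so content = 1080 − 226.8 = 853.2 px.
Subtracting 4 column gaps of 15 leaves 793.2 for 5 columns, so c = 158.64 px.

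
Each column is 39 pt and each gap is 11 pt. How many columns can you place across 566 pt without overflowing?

11 columns

k columns need k·39 + (k−1)·11 = k·50 − 11.
k·50 − 11 ≤ 566 → k ≤ 577 / 50 ≈ 11.54, so k = 11.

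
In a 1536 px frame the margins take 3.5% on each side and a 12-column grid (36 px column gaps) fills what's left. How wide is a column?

1536 × (1 − 2·3.5%) = 1536 × 93% = 1428.48 px for the columns.
12 columns + 11 column gaps: 12c + 11·36 = 1428.48.
12c = 1428.48 − 396 = 1032.48, so c = 86.04 px.

86.04 px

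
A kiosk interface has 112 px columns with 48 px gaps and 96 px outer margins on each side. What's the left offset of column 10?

Each column+gutter stride is 160 px; 9 of them past the 96 px margin is 96 + 1440 = 1536 px.

1536 px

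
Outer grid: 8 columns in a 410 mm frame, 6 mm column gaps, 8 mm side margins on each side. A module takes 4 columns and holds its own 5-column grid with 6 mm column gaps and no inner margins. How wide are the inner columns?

34 mm

Outer content = 410 − 2·8 = 394 mm.
8c + 7·6 = 394 → 8c = 352 → c = 44 mm.
4-column span = 4·44 + 3·6 = 194 mm.
5d + 4·6 = 194 → 5d = 170 → d = 34 mm.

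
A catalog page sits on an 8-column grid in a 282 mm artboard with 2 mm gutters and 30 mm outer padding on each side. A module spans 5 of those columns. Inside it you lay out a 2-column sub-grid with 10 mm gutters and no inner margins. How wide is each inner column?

64 mm

Subtract both margins: 282 − 2·30 = 222 mm.
Subtracting 7 gutters of 2 leaves 208 for 8 columns, so c = 26 mm.
Span of 5: 5·26 + 4·2 = 130 + 8 = 138 mm.
138 − 1·10 = 128; ÷2 gives d = 64 mm.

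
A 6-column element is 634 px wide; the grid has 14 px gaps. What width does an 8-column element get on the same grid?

850 px

6c + 5·14 = 634 → 6c = 564 → c = 94 px.
8 columns plus 7 gaps: 752 + 98 = 850 px.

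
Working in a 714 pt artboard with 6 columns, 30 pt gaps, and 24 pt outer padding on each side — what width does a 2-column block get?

Inside the margins: 714 − 48 = 666 pt.
666 − 5·30 = 516; ÷6 gives c = 86 pt.
Span of 2: 2·86 + 1·30 = 172 + 30 = 202 pt.

202 pt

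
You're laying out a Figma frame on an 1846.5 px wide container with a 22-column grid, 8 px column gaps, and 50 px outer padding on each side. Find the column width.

Take off 100 px of margins, leaving 1746.5 px.
22 columns + 21 column gaps: 22c + 21·8 = 1746.5.
22c = 1746.5 − 168 = 1578.5, so c = 71.75 px.

71.75 px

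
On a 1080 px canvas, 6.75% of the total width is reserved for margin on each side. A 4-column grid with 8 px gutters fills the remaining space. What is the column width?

Each margin = 6.75% of 1080 = 72.9 px; content = 1080 − 2·72.9 = 934.2 px.
4 columns + 3 gutters: 4c + 3·8 = 934.2.
4c = 934.2 − 24 = 910.2, so c = 227.55 px.

227.55 px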